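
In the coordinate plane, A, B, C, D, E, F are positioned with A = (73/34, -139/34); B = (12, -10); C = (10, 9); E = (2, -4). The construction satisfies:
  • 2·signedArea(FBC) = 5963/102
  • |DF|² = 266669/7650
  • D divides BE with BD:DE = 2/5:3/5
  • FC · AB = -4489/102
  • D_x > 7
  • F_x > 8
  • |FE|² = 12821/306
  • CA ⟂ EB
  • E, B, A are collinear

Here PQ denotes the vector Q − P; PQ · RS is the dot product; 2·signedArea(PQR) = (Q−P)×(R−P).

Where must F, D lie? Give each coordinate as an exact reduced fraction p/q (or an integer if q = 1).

1. F_x = 821/102  [FC · AB = -4489/102 ∩ 2·signedArea(FBC) = 5963/102]
2. F_y = -173/102  [FC · AB = -4489/102 ∩ 2·signedArea(FBC) = 5963/102]
   → F = (821/102, -173/102)
3. D_x = 8  [D divides BE with BD:DE = 2/5:3/5]
4. D_y = -38/5  [D divides BE with BD:DE = 2/5:3/5]
   → D = (8, -38/5)

D = (8, -38/5)
F = (821/102, -173/102)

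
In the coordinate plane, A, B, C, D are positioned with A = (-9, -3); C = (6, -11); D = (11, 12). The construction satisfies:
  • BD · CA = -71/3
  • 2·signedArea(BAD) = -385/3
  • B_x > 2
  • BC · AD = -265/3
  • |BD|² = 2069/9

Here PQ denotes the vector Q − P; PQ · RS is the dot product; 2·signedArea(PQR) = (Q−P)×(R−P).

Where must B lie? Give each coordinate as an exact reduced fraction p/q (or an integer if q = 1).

B = (8/3, -2/3)

1. B_x = 8/3  [BC · AD = -265/3 ∩ 2·signedArea(BAD) = -385/3]
2. B_y = -2/3  [BC · AD = -265/3 ∩ 2·signedArea(BAD) = -385/3]
   → B = (8/3, -2/3)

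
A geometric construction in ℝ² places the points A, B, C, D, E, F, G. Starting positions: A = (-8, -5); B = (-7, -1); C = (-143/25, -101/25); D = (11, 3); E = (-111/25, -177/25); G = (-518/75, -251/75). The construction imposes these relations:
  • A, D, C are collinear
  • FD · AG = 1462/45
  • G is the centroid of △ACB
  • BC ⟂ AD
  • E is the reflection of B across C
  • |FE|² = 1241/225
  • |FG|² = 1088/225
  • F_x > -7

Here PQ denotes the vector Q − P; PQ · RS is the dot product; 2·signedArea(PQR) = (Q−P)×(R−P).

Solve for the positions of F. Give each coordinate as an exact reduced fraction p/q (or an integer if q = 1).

1. F_x = -454/75  [line -82/75·x + -124/75·y + -3488/225 = 0 ∩ |FG|² = 1088/225]
2. F_y = -403/75  [line -82/75·x + -124/75·y + -3488/225 = 0 ∩ |FG|² = 1088/225]
   → F = (-454/75, -403/75)

F = (-454/75, -403/75)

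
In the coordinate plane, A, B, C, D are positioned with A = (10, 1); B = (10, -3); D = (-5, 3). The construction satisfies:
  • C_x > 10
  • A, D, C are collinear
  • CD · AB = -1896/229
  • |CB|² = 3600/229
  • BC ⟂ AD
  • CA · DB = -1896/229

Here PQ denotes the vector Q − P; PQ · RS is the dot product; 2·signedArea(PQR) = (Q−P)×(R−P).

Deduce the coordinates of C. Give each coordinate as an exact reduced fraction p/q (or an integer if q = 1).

1. C_x = 2410/229  [A, D, C are collinear ∩ BC ⟂ AD]
2. C_y = 213/229  [A, D, C are collinear ∩ BC ⟂ AD]
   → C = (2410/229, 213/229)

C = (2410/229, 213/229)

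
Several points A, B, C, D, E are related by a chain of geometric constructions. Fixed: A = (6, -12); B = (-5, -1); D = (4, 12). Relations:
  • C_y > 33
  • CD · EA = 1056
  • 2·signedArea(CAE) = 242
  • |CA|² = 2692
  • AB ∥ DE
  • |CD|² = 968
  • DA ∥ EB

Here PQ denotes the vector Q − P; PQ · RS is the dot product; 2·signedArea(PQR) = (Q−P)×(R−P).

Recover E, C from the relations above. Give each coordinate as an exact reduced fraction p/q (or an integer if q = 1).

1. E_x = -7  [DA ∥ EB ∩ AB ∥ DE]
2. E_y = 23  [DA ∥ EB ∩ AB ∥ DE]
   → E = (-7, 23)
3. C_x = -18  [2·signedArea(CAE) = 242 ∩ CD · EA = 1056]
4. C_y = 34  [2·signedArea(CAE) = 242 ∩ CD · EA = 1056]
   → C = (-18, 34)

C = (-18, 34)
E = (-7, 23)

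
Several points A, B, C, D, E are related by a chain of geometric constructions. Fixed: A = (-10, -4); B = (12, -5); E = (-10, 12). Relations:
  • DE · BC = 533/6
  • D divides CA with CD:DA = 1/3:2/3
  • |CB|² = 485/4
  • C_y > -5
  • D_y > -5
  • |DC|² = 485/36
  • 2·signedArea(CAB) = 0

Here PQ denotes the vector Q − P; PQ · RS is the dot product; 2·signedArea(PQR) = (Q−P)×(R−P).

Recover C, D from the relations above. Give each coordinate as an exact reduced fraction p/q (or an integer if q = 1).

1. C_x = 1  [line 1·x + 22·y + 98 = 0 ∩ |CB|² = 485/4]
2. C_y = -9/2  [line 1·x + 22·y + 98 = 0 ∩ |CB|² = 485/4]
   → C = (1, -9/2)
3. D_x = -8/3  [D divides CA with CD:DA = 1/3:2/3]
4. D_y = -13/3  [D divides CA with CD:DA = 1/3:2/3]
   → D = (-8/3, -13/3)

C = (1, -9/2)
D = (-8/3, -13/3)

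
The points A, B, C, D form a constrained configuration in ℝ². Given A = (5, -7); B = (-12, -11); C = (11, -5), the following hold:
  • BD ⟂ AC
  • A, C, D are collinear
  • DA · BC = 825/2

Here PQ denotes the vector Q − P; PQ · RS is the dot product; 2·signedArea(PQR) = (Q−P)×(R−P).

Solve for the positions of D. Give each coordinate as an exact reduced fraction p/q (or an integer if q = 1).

1. D_x = -23/2  [A, C, D are collinear ∩ BD ⟂ AC]
2. D_y = -25/2  [A, C, D are collinear ∩ BD ⟂ AC]
   → D = (-23/2, -25/2)

D = (-23/2, -25/2)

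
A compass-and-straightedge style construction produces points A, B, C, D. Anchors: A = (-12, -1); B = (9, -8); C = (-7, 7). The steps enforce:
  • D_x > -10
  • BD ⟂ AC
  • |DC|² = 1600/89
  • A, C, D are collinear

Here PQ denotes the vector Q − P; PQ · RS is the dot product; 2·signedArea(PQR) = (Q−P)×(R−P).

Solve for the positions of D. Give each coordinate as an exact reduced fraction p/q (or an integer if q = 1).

D = (-823/89, 303/89)

1. D_x = -823/89  [A, C, D are collinear ∩ BD ⟂ AC]
2. D_y = 303/89  [A, C, D are collinear ∩ BD ⟂ AC]
   → D = (-823/89, 303/89)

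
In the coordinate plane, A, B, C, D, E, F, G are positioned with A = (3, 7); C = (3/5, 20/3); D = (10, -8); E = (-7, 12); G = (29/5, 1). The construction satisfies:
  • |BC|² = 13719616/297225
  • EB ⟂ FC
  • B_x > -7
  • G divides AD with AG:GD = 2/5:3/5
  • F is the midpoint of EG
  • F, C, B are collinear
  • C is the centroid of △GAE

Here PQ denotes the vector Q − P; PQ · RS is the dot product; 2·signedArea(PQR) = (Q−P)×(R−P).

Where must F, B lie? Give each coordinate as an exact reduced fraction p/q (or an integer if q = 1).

B = (-8097/1321, 7572/1321)
F = (-3/5, 13/2)

1. F_x = -3/5  [F is the midpoint of EG]
2. F_y = 13/2  [F is the midpoint of EG]
   → F = (-3/5, 13/2)
3. B_x = -8097/1321  [F, C, B are collinear ∩ EB ⟂ FC]
4. B_y = 7572/1321  [F, C, B are collinear ∩ EB ⟂ FC]
   → B = (-8097/1321, 7572/1321)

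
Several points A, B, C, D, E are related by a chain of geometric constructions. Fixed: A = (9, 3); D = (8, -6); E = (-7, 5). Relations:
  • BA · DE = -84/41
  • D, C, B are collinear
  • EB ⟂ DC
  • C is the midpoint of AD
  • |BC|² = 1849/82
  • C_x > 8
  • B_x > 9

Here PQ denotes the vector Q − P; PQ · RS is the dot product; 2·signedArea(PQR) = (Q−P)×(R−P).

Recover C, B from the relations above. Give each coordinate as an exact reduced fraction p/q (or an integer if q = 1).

1. C_x = 17/2  [C is the midpoint of AD]
2. C_y = -3/2  [C is the midpoint of AD]
   → C = (17/2, -3/2)
3. B_x = 370/41  [D, C, B are collinear ∩ EB ⟂ DC]
4. B_y = 132/41  [D, C, B are collinear ∩ EB ⟂ DC]
   → B = (370/41, 132/41)

B = (370/41, 132/41)
C = (17/2, -3/2)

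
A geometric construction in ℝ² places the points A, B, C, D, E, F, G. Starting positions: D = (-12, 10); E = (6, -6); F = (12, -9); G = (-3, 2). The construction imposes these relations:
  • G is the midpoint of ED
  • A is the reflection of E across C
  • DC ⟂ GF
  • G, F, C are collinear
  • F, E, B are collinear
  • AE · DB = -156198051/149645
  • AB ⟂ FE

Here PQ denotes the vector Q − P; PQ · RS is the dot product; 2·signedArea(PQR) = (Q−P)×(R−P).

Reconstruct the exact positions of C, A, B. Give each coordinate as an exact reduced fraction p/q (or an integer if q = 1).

1. C_x = -4383/346  [G, F, C are collinear ∩ DC ⟂ GF]
2. C_y = 3145/346  [G, F, C are collinear ∩ DC ⟂ GF]
   → C = (-4383/346, 3145/346)
3. A_x = -5421/173  [A is the reflection of E across C]
4. A_y = 4183/173  [A is the reflection of E across C]
   → A = (-5421/173, 4183/173)
5. B_x = -31088/865  [F, E, B are collinear ∩ AB ⟂ FE]
6. B_y = 12949/865  [F, E, B are collinear ∩ AB ⟂ FE]
   → B = (-31088/865, 12949/865)

A = (-5421/173, 4183/173)
B = (-31088/865, 12949/865)
C = (-4383/346, 3145/346)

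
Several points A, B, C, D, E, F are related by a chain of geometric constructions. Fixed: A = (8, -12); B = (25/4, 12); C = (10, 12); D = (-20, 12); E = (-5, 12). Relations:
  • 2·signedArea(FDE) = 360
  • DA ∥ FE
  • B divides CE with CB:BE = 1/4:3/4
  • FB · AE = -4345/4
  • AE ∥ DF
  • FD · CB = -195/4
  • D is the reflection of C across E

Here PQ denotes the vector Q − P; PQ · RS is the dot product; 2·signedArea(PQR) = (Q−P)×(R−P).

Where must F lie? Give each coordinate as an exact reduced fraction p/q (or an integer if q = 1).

1. F_x = -33  [DA ∥ FE ∩ AE ∥ DF]
2. F_y = 36  [DA ∥ FE ∩ AE ∥ DF]
   → F = (-33, 36)

F = (-33, 36)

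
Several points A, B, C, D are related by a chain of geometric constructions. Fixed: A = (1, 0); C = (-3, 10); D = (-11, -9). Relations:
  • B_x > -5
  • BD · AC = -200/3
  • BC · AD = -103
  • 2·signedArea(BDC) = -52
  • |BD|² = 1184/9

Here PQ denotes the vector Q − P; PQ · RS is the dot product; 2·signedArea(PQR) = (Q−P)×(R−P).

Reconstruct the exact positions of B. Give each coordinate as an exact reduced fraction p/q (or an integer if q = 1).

1. B_x = -13/3  [2·signedArea(BDC) = -52 ∩ BD · AC = -200/3]
2. B_y = 1/3  [2·signedArea(BDC) = -52 ∩ BD · AC = -200/3]
   → B = (-13/3, 1/3)

B = (-13/3, 1/3)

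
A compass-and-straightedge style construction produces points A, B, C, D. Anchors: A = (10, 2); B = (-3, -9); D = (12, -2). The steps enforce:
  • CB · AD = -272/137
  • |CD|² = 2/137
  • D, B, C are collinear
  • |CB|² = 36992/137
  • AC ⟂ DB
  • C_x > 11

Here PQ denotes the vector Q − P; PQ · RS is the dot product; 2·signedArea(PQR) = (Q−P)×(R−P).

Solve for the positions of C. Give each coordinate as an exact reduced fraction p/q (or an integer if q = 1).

C = (1629/137, -281/137)

1. C_x = 1629/137  [D, B, C are collinear ∩ AC ⟂ DB]
2. C_y = -281/137  [D, B, C are collinear ∩ AC ⟂ DB]
   → C = (1629/137, -281/137)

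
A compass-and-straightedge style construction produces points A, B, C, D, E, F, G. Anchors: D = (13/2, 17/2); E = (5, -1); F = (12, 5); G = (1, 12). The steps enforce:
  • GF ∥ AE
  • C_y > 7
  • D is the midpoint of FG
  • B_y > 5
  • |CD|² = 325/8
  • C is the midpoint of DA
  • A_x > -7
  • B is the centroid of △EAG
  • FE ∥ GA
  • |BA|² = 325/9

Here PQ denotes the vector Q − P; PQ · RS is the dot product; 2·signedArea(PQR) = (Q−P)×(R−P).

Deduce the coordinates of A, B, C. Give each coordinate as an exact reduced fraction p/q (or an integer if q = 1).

1. A_x = -6  [GF ∥ AE ∩ FE ∥ GA]
2. A_y = 6  [GF ∥ AE ∩ FE ∥ GA]
   → A = (-6, 6)
3. B_x = 0  [B is the centroid of △EAG]
4. B_y = 17/3  [B is the centroid of △EAG]
   → B = (0, 17/3)
5. C_x = 1/4  [C is the midpoint of DA]
6. C_y = 29/4  [C is the midpoint of DA]
   → C = (1/4, 29/4)

A = (-6, 6)
B = (0, 17/3)
C = (1/4, 29/4)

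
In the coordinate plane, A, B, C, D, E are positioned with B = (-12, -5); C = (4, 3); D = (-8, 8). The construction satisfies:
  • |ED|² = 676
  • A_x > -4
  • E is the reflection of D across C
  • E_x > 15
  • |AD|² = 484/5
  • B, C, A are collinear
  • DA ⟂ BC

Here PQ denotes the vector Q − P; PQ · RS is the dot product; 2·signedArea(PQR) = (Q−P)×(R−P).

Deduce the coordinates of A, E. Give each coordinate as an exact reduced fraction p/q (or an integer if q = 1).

A = (-18/5, -4/5)
E = (16, -2)

1. A_x = -18/5  [B, C, A are collinear ∩ DA ⟂ BC]
2. A_y = -4/5  [B, C, A are collinear ∩ DA ⟂ BC]
   → A = (-18/5, -4/5)
3. E_x = 16  [E is the reflection of D across C]
4. E_y = -2  [E is the reflection of D across C]
   → E = (16, -2)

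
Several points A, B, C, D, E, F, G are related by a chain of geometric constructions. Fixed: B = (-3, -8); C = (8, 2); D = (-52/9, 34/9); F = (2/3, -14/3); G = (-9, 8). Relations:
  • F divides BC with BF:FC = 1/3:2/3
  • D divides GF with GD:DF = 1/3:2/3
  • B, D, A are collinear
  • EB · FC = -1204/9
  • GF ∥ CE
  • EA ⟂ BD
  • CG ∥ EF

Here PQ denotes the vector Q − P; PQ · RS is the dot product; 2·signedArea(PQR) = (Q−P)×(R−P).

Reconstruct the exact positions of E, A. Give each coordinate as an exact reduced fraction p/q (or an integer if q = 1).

A = (-46799/35583, -538852/35583)
E = (53/3, -32/3)

1. E_x = 53/3  [CG ∥ EF ∩ GF ∥ CE]
2. E_y = -32/3  [CG ∥ EF ∩ GF ∥ CE]
   → E = (53/3, -32/3)
3. A_x = -46799/35583  [B, D, A are collinear ∩ EA ⟂ BD]
4. A_y = -538852/35583  [B, D, A are collinear ∩ EA ⟂ BD]
   → A = (-46799/35583, -538852/35583)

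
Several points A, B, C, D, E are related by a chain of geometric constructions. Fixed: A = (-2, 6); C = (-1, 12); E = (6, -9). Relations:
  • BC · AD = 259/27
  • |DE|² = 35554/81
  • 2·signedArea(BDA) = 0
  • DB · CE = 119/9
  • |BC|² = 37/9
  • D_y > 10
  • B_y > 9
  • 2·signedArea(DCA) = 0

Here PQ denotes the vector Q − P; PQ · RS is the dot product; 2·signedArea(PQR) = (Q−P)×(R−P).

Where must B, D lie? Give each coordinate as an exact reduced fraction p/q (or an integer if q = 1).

B = (-4/3, 10)
D = (-11/9, 32/3)

1. D_x = -11/9  [line 6·x + -1·y + 18 = 0 ∩ |DE|² = 35554/81]
2. D_y = 32/3  [line 6·x + -1·y + 18 = 0 ∩ |DE|² = 35554/81]
   → D = (-11/9, 32/3)
3. B_x = -4/3  [2·signedArea(BDA) = 0 ∩ BC · AD = 259/27]
4. B_y = 10  [2·signedArea(BDA) = 0 ∩ BC · AD = 259/27]
   → B = (-4/3, 10)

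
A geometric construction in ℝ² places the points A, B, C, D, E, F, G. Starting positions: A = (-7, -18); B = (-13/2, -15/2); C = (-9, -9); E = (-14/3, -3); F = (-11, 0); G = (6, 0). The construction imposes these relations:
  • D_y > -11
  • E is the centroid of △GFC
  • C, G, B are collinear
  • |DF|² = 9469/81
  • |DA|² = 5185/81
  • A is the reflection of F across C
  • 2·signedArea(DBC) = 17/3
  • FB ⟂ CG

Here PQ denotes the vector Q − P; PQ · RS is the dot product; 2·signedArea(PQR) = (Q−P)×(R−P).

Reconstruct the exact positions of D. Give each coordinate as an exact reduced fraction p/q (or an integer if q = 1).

D = (-62/9, -10)

1. D_x = -62/9  [line 3/2·x + -5/2·y + -44/3 = 0 ∩ |DA|² = 5185/81]
2. D_y = -10  [line 3/2·x + -5/2·y + -44/3 = 0 ∩ |DA|² = 5185/81]
   → D = (-62/9, -10)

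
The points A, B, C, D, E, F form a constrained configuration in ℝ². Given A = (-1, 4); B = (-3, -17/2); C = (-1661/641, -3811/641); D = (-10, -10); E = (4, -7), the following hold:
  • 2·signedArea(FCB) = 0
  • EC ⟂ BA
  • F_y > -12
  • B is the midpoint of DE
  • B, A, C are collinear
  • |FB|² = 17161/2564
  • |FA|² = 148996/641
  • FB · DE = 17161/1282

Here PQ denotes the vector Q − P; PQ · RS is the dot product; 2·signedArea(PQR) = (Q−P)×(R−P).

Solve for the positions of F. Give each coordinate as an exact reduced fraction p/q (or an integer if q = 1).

1. F_x = -2185/641  [2·signedArea(FCB) = 0 ∩ FB · DE = 17161/1282]
2. F_y = -7086/641  [2·signedArea(FCB) = 0 ∩ FB · DE = 17161/1282]
   → F = (-2185/641, -7086/641)

F = (-2185/641, -7086/641)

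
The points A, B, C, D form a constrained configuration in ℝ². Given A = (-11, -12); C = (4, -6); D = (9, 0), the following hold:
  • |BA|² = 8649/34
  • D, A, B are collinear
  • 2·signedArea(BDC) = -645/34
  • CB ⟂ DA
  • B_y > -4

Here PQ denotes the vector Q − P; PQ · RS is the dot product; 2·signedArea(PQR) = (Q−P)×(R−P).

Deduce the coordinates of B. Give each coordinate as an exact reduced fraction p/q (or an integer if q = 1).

1. B_x = 91/34  [D, A, B are collinear ∩ CB ⟂ DA]
2. B_y = -129/34  [D, A, B are collinear ∩ CB ⟂ DA]
   → B = (91/34, -129/34)

B = (91/34, -129/34)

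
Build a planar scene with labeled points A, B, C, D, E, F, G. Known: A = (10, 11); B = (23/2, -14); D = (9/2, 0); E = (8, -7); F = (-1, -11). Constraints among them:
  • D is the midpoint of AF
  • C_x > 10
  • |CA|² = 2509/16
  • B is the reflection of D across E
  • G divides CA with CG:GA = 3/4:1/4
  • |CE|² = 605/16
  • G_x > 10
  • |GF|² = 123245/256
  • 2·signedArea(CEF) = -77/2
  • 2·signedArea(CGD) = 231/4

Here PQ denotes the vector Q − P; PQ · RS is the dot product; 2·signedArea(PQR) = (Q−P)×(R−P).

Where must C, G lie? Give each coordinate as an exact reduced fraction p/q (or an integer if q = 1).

C = (43/4, -3/2)
G = (163/16, 63/8)

1. C_x = 43/4  [line 4·x + -9·y + -113/2 = 0 ∩ |CE|² = 605/16]
2. C_y = -3/2  [line 4·x + -9·y + -113/2 = 0 ∩ |CE|² = 605/16]
   → C = (43/4, -3/2)
3. G_x = 163/16  [G divides CA with CG:GA = 3/4:1/4]
4. G_y = 63/8  [G divides CA with CG:GA = 3/4:1/4]
   → G = (163/16, 63/8)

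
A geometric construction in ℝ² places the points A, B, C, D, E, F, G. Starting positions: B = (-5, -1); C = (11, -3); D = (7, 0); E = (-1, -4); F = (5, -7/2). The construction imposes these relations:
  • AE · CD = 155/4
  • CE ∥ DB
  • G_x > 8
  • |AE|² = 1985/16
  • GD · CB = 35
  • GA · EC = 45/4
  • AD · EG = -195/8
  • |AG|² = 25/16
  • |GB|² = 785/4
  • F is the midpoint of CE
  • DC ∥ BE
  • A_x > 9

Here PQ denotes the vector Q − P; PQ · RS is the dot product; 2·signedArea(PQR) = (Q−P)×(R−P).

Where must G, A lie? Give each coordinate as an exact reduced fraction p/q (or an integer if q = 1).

1. A_x = 10  [line 4·x + -3·y + -187/4 = 0 ∩ |AE|² = 1985/16]
2. A_y = -9/4  [line 4·x + -3·y + -187/4 = 0 ∩ |AE|² = 1985/16]
   → A = (10, -9/4)
3. G_x = 9  [GA · EC = 45/4 ∩ AD · EG = -195/8]
4. G_y = -3/2  [GA · EC = 45/4 ∩ AD · EG = -195/8]
   → G = (9, -3/2)

A = (10, -9/4)
G = (9, -3/2)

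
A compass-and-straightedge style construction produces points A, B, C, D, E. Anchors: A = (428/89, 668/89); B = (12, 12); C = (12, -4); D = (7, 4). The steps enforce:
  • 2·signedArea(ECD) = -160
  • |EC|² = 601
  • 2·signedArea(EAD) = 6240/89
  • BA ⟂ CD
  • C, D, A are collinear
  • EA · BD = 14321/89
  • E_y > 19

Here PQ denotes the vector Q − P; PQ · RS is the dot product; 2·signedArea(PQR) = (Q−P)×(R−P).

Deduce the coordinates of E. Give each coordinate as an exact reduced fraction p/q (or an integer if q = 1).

E = (17, 20)

1. E_x = 17  [2·signedArea(EAD) = 6240/89 ∩ EA · BD = 14321/89]
2. E_y = 20  [2·signedArea(EAD) = 6240/89 ∩ EA · BD = 14321/89]
   → E = (17, 20)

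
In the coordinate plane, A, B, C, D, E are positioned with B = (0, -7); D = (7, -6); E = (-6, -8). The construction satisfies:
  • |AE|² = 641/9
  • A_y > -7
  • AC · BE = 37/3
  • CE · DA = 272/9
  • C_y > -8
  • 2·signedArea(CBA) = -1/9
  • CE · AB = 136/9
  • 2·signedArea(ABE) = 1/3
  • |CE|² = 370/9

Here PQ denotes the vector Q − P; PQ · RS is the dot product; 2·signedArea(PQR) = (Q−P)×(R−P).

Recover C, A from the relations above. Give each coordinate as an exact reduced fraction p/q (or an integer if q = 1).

A = (7/3, -20/3)
C = (1/3, -7)

1. A_x = 7/3  [line 1·x + -6·y + -127/3 = 0 ∩ |AE|² = 641/9]
2. A_y = -20/3  [line 1·x + -6·y + -127/3 = 0 ∩ |AE|² = 641/9]
   → A = (7/3, -20/3)
3. C_x = 1/3  [CE · AB = 136/9 ∩ 2·signedArea(CBA) = -1/9]
4. C_y = -7  [CE · AB = 136/9 ∩ 2·signedArea(CBA) = -1/9]
   → C = (1/3, -7)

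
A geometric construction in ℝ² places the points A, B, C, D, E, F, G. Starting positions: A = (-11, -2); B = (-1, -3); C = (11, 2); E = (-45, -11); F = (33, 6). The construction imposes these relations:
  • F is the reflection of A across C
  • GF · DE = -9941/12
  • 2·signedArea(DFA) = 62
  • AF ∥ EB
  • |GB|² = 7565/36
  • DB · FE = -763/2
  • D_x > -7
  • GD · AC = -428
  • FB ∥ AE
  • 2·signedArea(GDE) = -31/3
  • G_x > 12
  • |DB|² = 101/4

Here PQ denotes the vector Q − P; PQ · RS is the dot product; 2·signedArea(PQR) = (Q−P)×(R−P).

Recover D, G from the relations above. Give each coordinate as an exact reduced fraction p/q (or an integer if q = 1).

D = (-6, -5/2)
G = (38/3, 11/6)

1. D_x = -6  [2·signedArea(DFA) = 62 ∩ DB · FE = -763/2]
2. D_y = -5/2  [2·signedArea(DFA) = 62 ∩ DB · FE = -763/2]
   → D = (-6, -5/2)
3. G_x = 38/3  [GD · AC = -428 ∩ GF · DE = -9941/12]
4. G_y = 11/6  [GD · AC = -428 ∩ GF · DE = -9941/12]
   → G = (38/3, 11/6)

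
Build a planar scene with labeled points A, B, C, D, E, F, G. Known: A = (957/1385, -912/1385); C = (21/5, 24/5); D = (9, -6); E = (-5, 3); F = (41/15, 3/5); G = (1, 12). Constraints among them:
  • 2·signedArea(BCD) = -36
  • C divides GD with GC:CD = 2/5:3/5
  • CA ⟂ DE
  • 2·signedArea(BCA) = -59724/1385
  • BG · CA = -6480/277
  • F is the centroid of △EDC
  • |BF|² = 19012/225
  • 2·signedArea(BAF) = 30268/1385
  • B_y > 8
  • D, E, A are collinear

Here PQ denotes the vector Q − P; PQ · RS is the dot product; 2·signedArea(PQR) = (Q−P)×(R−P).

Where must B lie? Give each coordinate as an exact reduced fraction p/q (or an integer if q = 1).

1. B_x = -1  [2·signedArea(BAF) = 30268/1385 ∩ 2·signedArea(BCA) = -59724/1385]
2. B_y = 9  [2·signedArea(BAF) = 30268/1385 ∩ 2·signedArea(BCA) = -59724/1385]
   → B = (-1, 9)

B = (-1, 9)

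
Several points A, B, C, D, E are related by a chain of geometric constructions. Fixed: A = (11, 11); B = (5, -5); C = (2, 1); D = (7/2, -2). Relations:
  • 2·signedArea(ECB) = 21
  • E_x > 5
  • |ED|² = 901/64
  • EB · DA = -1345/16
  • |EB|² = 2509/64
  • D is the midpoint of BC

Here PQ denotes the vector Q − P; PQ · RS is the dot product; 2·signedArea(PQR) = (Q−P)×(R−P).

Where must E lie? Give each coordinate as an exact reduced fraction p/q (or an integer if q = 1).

E = (43/8, 5/4)

1. E_x = 43/8  [EB · DA = -1345/16 ∩ 2·signedArea(ECB) = 21]
2. E_y = 5/4  [EB · DA = -1345/16 ∩ 2·signedArea(ECB) = 21]
   → E = (43/8, 5/4)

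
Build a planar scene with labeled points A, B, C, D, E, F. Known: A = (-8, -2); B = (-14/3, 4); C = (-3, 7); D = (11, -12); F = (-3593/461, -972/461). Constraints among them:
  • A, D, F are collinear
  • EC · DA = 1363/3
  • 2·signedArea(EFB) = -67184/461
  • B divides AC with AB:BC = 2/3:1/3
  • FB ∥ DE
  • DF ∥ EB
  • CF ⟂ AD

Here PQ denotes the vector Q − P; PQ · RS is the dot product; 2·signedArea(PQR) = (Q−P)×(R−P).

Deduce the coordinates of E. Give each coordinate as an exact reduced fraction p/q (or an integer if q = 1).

1. E_x = 19538/1383  [DF ∥ EB ∩ FB ∥ DE]
2. E_y = -2716/461  [DF ∥ EB ∩ FB ∥ DE]
   → E = (19538/1383, -2716/461)

E = (19538/1383, -2716/461)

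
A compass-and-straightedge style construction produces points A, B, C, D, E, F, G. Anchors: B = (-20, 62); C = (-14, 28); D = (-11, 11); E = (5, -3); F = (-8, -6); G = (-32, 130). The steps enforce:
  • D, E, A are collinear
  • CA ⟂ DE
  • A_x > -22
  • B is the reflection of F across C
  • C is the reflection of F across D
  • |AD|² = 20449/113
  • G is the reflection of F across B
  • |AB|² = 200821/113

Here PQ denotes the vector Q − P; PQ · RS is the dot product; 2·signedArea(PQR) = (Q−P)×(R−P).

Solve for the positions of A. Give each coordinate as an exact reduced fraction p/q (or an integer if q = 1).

A = (-2387/113, 2244/113)

1. A_x = -2387/113  [D, E, A are collinear ∩ CA ⟂ DE]
2. A_y = 2244/113  [D, E, A are collinear ∩ CA ⟂ DE]
   → A = (-2387/113, 2244/113)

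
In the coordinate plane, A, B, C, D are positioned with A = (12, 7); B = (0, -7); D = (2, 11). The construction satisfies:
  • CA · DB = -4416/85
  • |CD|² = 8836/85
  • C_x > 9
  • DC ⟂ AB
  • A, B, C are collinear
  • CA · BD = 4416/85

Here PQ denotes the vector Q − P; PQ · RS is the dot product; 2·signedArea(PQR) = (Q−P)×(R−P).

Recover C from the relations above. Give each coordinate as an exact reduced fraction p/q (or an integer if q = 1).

1. C_x = 828/85  [A, B, C are collinear ∩ DC ⟂ AB]
2. C_y = 371/85  [A, B, C are collinear ∩ DC ⟂ AB]
   → C = (828/85, 371/85)

C = (828/85, 371/85)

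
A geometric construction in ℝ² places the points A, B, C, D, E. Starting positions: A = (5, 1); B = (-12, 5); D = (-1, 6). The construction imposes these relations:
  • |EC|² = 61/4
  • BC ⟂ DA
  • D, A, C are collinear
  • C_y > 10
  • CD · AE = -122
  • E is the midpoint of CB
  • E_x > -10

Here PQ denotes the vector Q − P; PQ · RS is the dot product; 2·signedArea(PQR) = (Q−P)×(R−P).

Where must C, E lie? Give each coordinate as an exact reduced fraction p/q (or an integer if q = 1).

C = (-7, 11)
E = (-19/2, 8)

1. C_x = -7  [D, A, C are collinear ∩ BC ⟂ DA]
2. C_y = 11  [D, A, C are collinear ∩ BC ⟂ DA]
   → C = (-7, 11)
3. E_x = -19/2  [E is the midpoint of CB]
4. E_y = 8  [E is the midpoint of CB]
   → E = (-19/2, 8)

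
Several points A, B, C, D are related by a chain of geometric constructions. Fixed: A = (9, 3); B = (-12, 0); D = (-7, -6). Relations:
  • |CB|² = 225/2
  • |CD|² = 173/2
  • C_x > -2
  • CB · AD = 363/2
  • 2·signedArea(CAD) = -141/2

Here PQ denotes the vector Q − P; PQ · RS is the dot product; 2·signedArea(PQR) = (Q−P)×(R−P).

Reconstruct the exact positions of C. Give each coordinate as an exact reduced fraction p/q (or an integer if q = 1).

C = (-3/2, 3/2)

1. C_x = -3/2  [2·signedArea(CAD) = -141/2 ∩ CB · AD = 363/2]
2. C_y = 3/2  [2·signedArea(CAD) = -141/2 ∩ CB · AD = 363/2]
   → C = (-3/2, 3/2)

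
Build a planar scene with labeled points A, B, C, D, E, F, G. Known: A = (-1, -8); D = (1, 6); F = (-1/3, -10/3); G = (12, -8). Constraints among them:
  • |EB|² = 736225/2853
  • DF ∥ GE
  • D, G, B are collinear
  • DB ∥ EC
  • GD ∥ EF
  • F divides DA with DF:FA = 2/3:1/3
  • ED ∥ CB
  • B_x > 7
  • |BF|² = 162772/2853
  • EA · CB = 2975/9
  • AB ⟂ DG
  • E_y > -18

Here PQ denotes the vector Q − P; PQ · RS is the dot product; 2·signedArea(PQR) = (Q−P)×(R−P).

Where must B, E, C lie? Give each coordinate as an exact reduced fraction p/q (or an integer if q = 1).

1. B_x = 2231/317  [D, G, B are collinear ∩ AB ⟂ DG]
2. B_y = -534/317  [D, G, B are collinear ∩ AB ⟂ DG]
   → B = (2231/317, -534/317)
3. E_x = 32/3  [GD ∥ EF ∩ DF ∥ GE]
4. E_y = -52/3  [GD ∥ EF ∩ DF ∥ GE]
   → E = (32/3, -52/3)
5. C_x = 15886/951  [ED ∥ CB ∩ DB ∥ EC]
6. C_y = -23792/951  [ED ∥ CB ∩ DB ∥ EC]
   → C = (15886/951, -23792/951)

B = (2231/317, -534/317)
C = (15886/951, -23792/951)
E = (32/3, -52/3)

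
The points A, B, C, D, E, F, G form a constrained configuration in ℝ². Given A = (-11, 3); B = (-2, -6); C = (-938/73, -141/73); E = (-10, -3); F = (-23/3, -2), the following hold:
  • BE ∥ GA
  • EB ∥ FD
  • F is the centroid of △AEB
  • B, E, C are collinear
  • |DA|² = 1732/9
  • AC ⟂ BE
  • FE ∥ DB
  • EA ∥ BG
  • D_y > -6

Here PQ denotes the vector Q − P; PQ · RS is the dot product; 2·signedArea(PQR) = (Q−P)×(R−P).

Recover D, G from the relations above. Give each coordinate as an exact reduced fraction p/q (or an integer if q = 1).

1. D_x = 1/3  [FE ∥ DB ∩ EB ∥ FD]
2. D_y = -5  [FE ∥ DB ∩ EB ∥ FD]
   → D = (1/3, -5)
3. G_x = -3  [BE ∥ GA ∩ EA ∥ BG]
4. G_y = 0  [BE ∥ GA ∩ EA ∥ BG]
   → G = (-3, 0)

D = (1/3, -5)
G = (-3, 0)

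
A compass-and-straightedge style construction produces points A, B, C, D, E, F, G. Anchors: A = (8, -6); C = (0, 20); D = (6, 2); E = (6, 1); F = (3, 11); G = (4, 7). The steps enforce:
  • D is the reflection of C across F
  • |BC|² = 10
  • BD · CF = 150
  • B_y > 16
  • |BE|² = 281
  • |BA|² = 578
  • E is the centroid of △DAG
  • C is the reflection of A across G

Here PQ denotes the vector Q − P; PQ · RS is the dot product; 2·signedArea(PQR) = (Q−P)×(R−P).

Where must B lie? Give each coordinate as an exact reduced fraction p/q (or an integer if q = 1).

B = (1, 17)

1. B_x = 1  [line -3·x + 9·y + -150 = 0 ∩ |BC|² = 10]
2. B_y = 17  [line -3·x + 9·y + -150 = 0 ∩ |BC|² = 10]
   → B = (1, 17)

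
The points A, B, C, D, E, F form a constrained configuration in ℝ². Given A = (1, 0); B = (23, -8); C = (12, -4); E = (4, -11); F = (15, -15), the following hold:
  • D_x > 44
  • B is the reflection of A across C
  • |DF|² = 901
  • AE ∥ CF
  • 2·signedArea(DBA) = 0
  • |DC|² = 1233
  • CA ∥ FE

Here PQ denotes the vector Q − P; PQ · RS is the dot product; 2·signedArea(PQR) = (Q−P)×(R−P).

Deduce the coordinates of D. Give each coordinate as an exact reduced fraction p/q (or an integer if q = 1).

1. D_x = 45  [line -8·x + -22·y + 8 = 0 ∩ |DF|² = 901]
2. D_y = -16  [line -8·x + -22·y + 8 = 0 ∩ |DF|² = 901]
   → D = (45, -16)

D = (45, -16)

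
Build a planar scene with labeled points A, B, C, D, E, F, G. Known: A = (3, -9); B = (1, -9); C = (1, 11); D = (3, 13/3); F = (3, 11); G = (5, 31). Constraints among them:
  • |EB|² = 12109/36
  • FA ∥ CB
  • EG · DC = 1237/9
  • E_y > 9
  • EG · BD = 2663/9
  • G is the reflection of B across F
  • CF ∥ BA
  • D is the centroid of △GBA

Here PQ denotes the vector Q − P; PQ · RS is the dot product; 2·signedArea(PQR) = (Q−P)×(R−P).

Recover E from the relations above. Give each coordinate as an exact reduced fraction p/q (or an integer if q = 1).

E = (3/2, 28/3)

1. E_x = 3/2  [EG · BD = 2663/9 ∩ EG · DC = 1237/9]
2. E_y = 28/3  [EG · BD = 2663/9 ∩ EG · DC = 1237/9]
   → E = (3/2, 28/3)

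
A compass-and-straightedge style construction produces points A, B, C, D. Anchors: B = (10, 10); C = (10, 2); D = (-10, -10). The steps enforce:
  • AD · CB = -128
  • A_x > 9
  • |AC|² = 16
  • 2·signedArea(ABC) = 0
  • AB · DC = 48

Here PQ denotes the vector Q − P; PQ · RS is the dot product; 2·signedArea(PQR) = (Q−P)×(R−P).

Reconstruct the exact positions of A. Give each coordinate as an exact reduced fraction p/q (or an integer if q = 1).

1. A_x = 10  [2·signedArea(ABC) = 0 ∩ AD · CB = -128]
2. A_y = 6  [2·signedArea(ABC) = 0 ∩ AD · CB = -128]
   → A = (10, 6)

A = (10, 6)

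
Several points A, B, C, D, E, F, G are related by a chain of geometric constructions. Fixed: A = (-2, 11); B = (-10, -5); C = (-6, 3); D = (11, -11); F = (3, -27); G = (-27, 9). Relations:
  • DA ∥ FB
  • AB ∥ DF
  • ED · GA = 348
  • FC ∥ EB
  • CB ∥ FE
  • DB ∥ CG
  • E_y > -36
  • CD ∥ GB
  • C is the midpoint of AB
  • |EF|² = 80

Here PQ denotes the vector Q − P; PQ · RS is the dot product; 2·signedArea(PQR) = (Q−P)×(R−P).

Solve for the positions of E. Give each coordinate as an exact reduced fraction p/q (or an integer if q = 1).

E = (-1, -35)

1. E_x = -1  [FC ∥ EB ∩ CB ∥ FE]
2. E_y = -35  [FC ∥ EB ∩ CB ∥ FE]
   → E = (-1, -35)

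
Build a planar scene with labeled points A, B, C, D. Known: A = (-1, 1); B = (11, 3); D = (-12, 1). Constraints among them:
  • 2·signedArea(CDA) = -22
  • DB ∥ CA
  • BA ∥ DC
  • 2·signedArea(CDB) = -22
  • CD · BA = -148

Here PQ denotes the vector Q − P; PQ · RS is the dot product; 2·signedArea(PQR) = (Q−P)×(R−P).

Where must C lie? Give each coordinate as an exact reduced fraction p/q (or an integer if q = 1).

1. C_x = -24  [DB ∥ CA ∩ BA ∥ DC]
2. C_y = -1  [DB ∥ CA ∩ BA ∥ DC]
   → C = (-24, -1)

C = (-24, -1)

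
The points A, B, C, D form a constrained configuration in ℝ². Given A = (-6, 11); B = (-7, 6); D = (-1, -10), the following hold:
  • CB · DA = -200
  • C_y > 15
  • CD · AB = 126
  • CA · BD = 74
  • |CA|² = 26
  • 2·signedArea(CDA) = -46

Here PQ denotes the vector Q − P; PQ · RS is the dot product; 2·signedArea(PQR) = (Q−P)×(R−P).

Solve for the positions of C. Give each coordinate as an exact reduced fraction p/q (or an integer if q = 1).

C = (-5, 16)

1. C_x = -5  [CD · AB = 126 ∩ CA · BD = 74]
2. C_y = 16  [CD · AB = 126 ∩ CA · BD = 74]
   → C = (-5, 16)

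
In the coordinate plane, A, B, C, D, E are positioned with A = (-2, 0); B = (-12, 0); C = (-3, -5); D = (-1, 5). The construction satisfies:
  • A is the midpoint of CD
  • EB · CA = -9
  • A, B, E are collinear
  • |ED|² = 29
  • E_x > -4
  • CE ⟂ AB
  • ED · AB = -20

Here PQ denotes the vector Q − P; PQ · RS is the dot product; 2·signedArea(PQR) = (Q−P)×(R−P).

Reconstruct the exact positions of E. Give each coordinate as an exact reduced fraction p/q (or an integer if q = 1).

E = (-3, 0)

1. E_x = -3  [A, B, E are collinear ∩ CE ⟂ AB]
2. E_y = 0  [A, B, E are collinear ∩ CE ⟂ AB]
   → E = (-3, 0)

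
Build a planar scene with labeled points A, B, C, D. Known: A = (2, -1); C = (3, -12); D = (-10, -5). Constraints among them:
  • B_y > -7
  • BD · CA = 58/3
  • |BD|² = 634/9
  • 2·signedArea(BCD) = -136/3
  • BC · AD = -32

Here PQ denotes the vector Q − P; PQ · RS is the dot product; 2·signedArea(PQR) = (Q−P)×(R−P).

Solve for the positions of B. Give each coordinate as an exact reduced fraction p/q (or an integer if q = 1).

B = (-5/3, -6)

1. B_x = -5/3  [BD · CA = 58/3 ∩ 2·signedArea(BCD) = -136/3]
2. B_y = -6  [BD · CA = 58/3 ∩ 2·signedArea(BCD) = -136/3]
   → B = (-5/3, -6)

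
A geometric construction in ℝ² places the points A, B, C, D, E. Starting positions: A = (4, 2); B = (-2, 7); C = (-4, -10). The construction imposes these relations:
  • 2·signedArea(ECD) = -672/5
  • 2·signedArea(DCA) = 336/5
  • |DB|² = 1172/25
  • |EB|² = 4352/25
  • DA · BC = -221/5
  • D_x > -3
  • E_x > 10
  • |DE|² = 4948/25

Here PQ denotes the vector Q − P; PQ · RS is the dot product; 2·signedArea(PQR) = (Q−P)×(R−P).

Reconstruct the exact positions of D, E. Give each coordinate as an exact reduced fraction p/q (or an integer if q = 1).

1. D_x = -14/5  [2·signedArea(DCA) = 336/5 ∩ DA · BC = -221/5]
2. D_y = 1/5  [2·signedArea(DCA) = 336/5 ∩ DA · BC = -221/5]
   → D = (-14/5, 1/5)
3. E_x = 54/5  [line -51/5·x + 6/5·y + 528/5 = 0 ∩ |DE|² = 4948/25]
4. E_y = 19/5  [line -51/5·x + 6/5·y + 528/5 = 0 ∩ |DE|² = 4948/25]
   → E = (54/5, 19/5)

D = (-14/5, 1/5)
E = (54/5, 19/5)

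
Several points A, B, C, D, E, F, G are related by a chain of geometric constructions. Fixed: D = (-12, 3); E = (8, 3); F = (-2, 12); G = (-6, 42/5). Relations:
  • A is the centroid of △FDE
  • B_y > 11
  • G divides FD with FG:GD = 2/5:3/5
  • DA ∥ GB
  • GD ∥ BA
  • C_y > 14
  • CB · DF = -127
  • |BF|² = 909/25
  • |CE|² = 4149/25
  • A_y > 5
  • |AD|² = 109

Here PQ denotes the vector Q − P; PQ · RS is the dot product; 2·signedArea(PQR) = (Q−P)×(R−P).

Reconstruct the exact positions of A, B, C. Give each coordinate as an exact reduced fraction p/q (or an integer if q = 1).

1. A_x = -2  [A is the centroid of △FDE]
2. A_y = 6  [A is the centroid of △FDE]
   → A = (-2, 6)
3. B_x = 4  [GD ∥ BA ∩ DA ∥ GB]
4. B_y = 57/5  [GD ∥ BA ∩ DA ∥ GB]
   → B = (4, 57/5)
5. C_x = 14  [line -10·x + -9·y + 1348/5 = 0 ∩ |CE|² = 4149/25]
6. C_y = 72/5  [line -10·x + -9·y + 1348/5 = 0 ∩ |CE|² = 4149/25]
   → C = (14, 72/5)

A = (-2, 6)
B = (4, 57/5)
C = (14, 72/5)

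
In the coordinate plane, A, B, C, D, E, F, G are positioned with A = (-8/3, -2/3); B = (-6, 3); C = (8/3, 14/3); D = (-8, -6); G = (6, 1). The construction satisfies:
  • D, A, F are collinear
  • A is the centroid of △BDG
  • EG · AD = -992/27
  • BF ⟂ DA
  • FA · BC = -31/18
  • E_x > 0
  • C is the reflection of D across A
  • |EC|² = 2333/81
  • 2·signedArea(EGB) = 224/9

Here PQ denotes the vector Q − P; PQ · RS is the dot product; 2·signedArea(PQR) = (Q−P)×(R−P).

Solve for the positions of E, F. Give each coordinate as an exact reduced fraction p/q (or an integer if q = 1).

E = (2/9, -1/9)
F = (-5/2, -1/2)

1. E_x = 2/9  [2·signedArea(EGB) = 224/9 ∩ EG · AD = -992/27]
2. E_y = -1/9  [2·signedArea(EGB) = 224/9 ∩ EG · AD = -992/27]
   → E = (2/9, -1/9)
3. F_x = -5/2  [D, A, F are collinear ∩ BF ⟂ DA]
4. F_y = -1/2  [D, A, F are collinear ∩ BF ⟂ DA]
   → F = (-5/2, -1/2)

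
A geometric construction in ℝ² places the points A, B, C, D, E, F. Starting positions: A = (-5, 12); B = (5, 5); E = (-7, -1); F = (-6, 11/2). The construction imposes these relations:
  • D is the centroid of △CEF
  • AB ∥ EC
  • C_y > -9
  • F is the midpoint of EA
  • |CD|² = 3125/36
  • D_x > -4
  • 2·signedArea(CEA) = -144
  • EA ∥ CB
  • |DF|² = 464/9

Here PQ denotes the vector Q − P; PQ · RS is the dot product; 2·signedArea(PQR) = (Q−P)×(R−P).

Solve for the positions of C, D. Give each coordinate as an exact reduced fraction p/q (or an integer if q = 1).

C = (3, -8)
D = (-10/3, -7/6)

1. C_x = 3  [EA ∥ CB ∩ AB ∥ EC]
2. C_y = -8  [EA ∥ CB ∩ AB ∥ EC]
   → C = (3, -8)
3. D_x = -10/3  [D is the centroid of △CEF]
4. D_y = -7/6  [D is the centroid of △CEF]
   → D = (-10/3, -7/6)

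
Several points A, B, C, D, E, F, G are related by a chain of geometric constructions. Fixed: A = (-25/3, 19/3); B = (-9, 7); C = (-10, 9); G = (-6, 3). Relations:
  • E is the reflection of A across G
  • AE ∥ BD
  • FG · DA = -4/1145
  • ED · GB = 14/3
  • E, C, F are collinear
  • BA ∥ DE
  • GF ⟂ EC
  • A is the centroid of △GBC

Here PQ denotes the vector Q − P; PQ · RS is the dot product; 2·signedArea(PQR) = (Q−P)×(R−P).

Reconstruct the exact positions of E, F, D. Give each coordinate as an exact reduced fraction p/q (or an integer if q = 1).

D = (-13/3, 1/3)
E = (-11/3, -1/3)
F = (-6814/1145, 3473/1145)

1. E_x = -11/3  [E is the reflection of A across G]
2. E_y = -1/3  [E is the reflection of A across G]
   → E = (-11/3, -1/3)
3. F_x = -6814/1145  [E, C, F are collinear ∩ GF ⟂ EC]
4. F_y = 3473/1145  [E, C, F are collinear ∩ GF ⟂ EC]
   → F = (-6814/1145, 3473/1145)
5. D_x = -13/3  [BA ∥ DE ∩ AE ∥ BD]
6. D_y = 1/3  [BA ∥ DE ∩ AE ∥ BD]
   → D = (-13/3, 1/3)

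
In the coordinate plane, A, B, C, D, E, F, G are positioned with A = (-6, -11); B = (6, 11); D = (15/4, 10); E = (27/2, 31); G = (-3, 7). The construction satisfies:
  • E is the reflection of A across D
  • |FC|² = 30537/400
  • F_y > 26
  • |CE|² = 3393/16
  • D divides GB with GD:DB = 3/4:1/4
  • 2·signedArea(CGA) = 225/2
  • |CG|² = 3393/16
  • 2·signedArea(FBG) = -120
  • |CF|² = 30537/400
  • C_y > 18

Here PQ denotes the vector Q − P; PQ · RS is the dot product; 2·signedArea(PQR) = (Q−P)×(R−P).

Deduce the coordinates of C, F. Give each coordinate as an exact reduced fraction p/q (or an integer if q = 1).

1. C_x = 21/4  [line 18·x + -3·y + -75/2 = 0 ∩ |CG|² = 3393/16]
2. C_y = 19  [line 18·x + -3·y + -75/2 = 0 ∩ |CG|² = 3393/16]
   → C = (21/4, 19)
3. F_x = 51/5  [line 4·x + -9·y + 195 = 0 ∩ |FC|² = 30537/400]
4. F_y = 131/5  [line 4·x + -9·y + 195 = 0 ∩ |FC|² = 30537/400]
   → F = (51/5, 131/5)

C = (21/4, 19)
F = (51/5, 131/5)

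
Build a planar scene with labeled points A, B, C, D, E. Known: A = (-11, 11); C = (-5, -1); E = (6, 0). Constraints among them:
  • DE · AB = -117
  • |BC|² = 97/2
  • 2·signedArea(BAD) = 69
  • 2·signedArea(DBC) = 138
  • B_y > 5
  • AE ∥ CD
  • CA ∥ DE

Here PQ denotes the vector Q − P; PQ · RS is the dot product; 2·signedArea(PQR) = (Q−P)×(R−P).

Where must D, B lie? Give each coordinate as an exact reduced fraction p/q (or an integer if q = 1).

B = (-5/2, 11/2)
D = (12, -12)

1. D_x = 12  [CA ∥ DE ∩ AE ∥ CD]
2. D_y = -12  [CA ∥ DE ∩ AE ∥ CD]
   → D = (12, -12)
3. B_x = -5/2  [2·signedArea(BAD) = 69 ∩ 2·signedArea(DBC) = 138]
4. B_y = 11/2  [2·signedArea(BAD) = 69 ∩ 2·signedArea(DBC) = 138]
   → B = (-5/2, 11/2)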